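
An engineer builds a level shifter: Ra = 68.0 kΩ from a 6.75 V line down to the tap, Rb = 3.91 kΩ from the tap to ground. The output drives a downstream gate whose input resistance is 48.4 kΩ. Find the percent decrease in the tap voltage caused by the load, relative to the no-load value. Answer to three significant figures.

The divider's output (Thévenin) resistance is Ra‖Rb = 3.697 kΩ.
Fractional drop under load = R_th/(R_th + R_L) = 3.697 / (3.697 + 48.4) = 0.07097.
So the output falls by 7.10 %.

7.10 %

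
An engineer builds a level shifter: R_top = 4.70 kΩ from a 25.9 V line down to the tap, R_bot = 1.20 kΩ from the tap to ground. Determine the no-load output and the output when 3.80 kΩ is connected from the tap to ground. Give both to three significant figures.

Open-circuit: V = 25.9 × 1.20/(4.70 + 1.20) = 5.27 V.
With the load, R_bot becomes R_bot‖R_L = 0.9120 kΩ, so V = 25.9 × 0.9120/5.612 = 4.21 V.

Unloaded: 5.27 V; loaded: 4.21 V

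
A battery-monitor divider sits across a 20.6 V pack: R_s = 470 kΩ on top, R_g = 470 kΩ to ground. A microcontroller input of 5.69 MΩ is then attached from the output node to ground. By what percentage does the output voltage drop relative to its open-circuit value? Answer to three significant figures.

The divider's output (Thévenin) resistance is R_s‖R_g = 235.0 kΩ.
Fractional drop under load = R_th/(R_th + R_L) = 235.0 / (235.0 + 5690) = 0.03966.
So the output falls by 3.97 %.

3.97 %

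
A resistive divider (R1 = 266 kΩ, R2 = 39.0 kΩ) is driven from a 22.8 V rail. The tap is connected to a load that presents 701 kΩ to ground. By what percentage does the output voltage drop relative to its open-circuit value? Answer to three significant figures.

The divider's output (Thévenin) resistance is R1‖R2 = 34.01 kΩ.
Fractional drop under load = R_th/(R_th + R_L) = 34.01 / (34.01 + 701) = 0.04628.
So the output falls by 4.63 %.

4.63 %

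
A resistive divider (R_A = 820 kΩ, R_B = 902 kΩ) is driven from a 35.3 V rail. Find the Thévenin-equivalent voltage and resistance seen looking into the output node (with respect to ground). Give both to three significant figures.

V_th = 18.5 V, R_th = 430 kΩ

V_th is the open-circuit tap voltage: 35.3 × 902/(820 + 902) = 18.5 V.
With the supply zeroed, R_A and R_B appear in parallel from the tap: R_th = R_A‖R_B = (820 × 902)/1722 = 430 kΩ.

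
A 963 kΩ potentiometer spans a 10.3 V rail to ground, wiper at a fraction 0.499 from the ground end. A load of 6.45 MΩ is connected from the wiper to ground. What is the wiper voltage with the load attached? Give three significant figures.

V ≈ 4.95 V

The wiper splits the pot into (1−α)R = 482.5 kΩ above and αR = 480.5 kΩ below.
Lower section ‖ load = 447.2 kΩ.
V_wiper = 10.3 × 447.2/(482.5 + 447.2) = 4.95 V.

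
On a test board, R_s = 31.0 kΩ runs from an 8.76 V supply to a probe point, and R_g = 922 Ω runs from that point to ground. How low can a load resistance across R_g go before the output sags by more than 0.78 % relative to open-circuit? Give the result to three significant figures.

R_L(min) ≈ 114 kΩ

Output resistance R_th = R_s‖R_g = (31000 × 922)/31920 = 895.4 Ω.
The fractional drop is R_th/(R_th + R_L); requiring this ≤ 0.00780 gives R_L ≥ R_th(1/0.00780 − 1) = 895.4 × 127.2 = 114 kΩ.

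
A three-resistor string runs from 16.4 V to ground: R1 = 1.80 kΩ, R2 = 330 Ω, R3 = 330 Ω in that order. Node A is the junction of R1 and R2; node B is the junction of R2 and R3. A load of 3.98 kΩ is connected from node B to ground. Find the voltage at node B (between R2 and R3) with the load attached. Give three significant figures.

At node B, R3 is in parallel with the load: R3‖R_L = 304.7 Ω.
Below node A the resistance is R2 + (R3‖R_L) = 634.7 Ω, so V_A = 16.4 × 634.7/2435 = 4.275 V.
Then V_B = V_A × (R3‖R_L)/(R2 + R3‖R_L) = 4.275 × 304.7/634.7 = 2.05 V.

V ≈ 2.05 V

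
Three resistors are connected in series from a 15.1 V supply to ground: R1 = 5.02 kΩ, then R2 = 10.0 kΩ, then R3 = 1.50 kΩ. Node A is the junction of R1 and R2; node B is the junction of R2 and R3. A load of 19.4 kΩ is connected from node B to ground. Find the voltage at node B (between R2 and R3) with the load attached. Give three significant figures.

V ≈ 1.28 V

At node B, R3 is in parallel with the load: R3‖R_L = 1.392 kΩ.
Below node A the resistance is R2 + (R3‖R_L) = 11.39 kΩ, so V_A = 15.1 × 11.39/16.41 = 10.48 V.
Then V_B = V_A × (R3‖R_L)/(R2 + R3‖R_L) = 10.48 × 1.392/11.39 = 1.28 V.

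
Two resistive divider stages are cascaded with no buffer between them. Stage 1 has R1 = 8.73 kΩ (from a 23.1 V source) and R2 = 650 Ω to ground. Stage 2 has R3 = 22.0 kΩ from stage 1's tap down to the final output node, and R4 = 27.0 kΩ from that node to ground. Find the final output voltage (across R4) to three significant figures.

Stage 2 presents R3+R4 = 49000 Ω as a load on stage 1's tap.
Stage 1's lower leg becomes R2‖(R3+R4) = 641.5 Ω, so V_mid = 23.1 × 641.5/9371 = 1.581 V.
Stage 2 is itself unloaded: V_out = V_mid × R4/(R3+R4) = 1.581 × 27000/49000 = 0.871 V.

V_out ≈ 0.871 V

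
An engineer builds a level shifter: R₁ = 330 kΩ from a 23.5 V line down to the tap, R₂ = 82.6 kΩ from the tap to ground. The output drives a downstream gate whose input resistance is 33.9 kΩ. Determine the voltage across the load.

V_out ≈ 1.60 V

The load sits in parallel with R₂: R₂‖R_L = (82.6 × 33.9) / (82.6 + 33.9) = 24.04 kΩ.
V_out = 23.5 × 24.04 / (330 + 24.04) = 23.5 × 24.04/354.0 = 1.60 V.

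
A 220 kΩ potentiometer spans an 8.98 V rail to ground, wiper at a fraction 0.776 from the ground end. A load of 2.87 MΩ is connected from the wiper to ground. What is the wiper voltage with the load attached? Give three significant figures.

The wiper splits the pot into (1−α)R = 49.28 kΩ above and αR = 170.7 kΩ below.
Lower section ‖ load = 161.1 kΩ.
V_wiper = 8.98 × 161.1/(49.28 + 161.1) = 6.88 V.

V ≈ 6.88 V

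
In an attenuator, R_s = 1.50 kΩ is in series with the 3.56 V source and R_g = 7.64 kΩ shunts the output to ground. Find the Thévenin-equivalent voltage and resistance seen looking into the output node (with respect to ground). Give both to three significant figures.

V_th is the open-circuit tap voltage: 3.56 × 7.64/(1.50 + 7.64) = 2.98 V.
With the supply zeroed, R_s and R_g appear in parallel from the tap: R_th = R_s‖R_g = (1.50 × 7.64)/9.140 = 1.25 kΩ.

V_th = 2.98 V, R_th = 1.25 kΩ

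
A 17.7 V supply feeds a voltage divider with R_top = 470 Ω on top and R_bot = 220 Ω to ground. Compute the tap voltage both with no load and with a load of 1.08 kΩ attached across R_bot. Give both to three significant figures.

Unloaded: 5.64 V; loaded: 4.96 V

Open-circuit: V = 17.7 × 220/(470 + 220) = 5.64 V.
With the load, R_bot becomes R_bot‖R_L = 182.8 Ω, so V = 17.7 × 182.8/652.8 = 4.96 V.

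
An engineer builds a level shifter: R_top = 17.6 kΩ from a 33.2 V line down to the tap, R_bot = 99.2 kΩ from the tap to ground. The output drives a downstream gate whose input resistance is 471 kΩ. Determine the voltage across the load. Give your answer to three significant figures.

The load sits in parallel with R_bot: R_bot‖R_L = (99.2 × 471) / (99.2 + 471) = 81.94 kΩ.
V_out = 33.2 × 81.94 / (17.6 + 81.94) = 33.2 × 81.94/99.54 = 27.3 V.

V_out ≈ 27.3 V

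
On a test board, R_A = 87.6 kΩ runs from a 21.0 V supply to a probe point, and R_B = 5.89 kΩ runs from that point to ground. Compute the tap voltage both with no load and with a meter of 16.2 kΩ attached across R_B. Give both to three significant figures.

Open-circuit: V = 21.0 × 5.89/(87.6 + 5.89) = 1.32 V.
With the load, R_B becomes R_B‖R_L = 4.320 kΩ, so V = 21.0 × 4.320/91.92 = 0.987 V.

Unloaded: 1.32 V; loaded: 0.987 V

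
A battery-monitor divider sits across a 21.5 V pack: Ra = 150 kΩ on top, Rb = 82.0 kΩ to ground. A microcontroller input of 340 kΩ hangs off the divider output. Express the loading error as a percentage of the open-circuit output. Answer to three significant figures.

13.5 %

Unloaded V = 21.5 × 82.0/232.0 = 7.5991 V.
Loaded: Rb‖R_L = 66.07 kΩ, giving V = 21.5 × 66.07/216.1 = 6.5740 V.
Drop = (7.5991 − 6.5740) / 7.5991 = 13.5 %.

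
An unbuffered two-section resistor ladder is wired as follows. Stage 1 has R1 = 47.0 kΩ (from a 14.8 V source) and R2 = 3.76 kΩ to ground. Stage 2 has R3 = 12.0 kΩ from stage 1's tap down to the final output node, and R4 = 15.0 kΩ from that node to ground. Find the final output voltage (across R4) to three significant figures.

Stage 2 presents R3+R4 = 27.00 kΩ as a load on stage 1's tap.
Stage 1's lower leg becomes R2‖(R3+R4) = 3.300 kΩ, so V_mid = 14.8 × 3.300/50.30 = 0.9711 V.
Stage 2 is itself unloaded: V_out = V_mid × R4/(R3+R4) = 0.9711 × 15.0/27.00 = 0.539 V.

V_out ≈ 0.539 V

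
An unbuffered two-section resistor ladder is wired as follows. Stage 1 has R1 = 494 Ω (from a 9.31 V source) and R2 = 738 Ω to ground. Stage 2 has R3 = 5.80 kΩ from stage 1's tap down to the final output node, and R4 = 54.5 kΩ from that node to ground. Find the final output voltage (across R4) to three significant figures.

Stage 2 presents R3+R4 = 60300 Ω as a load on stage 1's tap.
Stage 1's lower leg becomes R2‖(R3+R4) = 729.1 Ω, so V_mid = 9.31 × 729.1/1223 = 5.550 V.
Stage 2 is itself unloaded: V_out = V_mid × R4/(R3+R4) = 5.550 × 54500/60300 = 5.02 V.

V_out ≈ 5.02 V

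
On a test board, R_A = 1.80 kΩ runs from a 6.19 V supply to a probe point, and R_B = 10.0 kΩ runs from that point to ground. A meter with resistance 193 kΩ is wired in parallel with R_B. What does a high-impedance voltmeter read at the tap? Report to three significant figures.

The load sits in parallel with R_B: R_B‖R_L = (10.0 × 193) / (10.0 + 193) = 9.507 kΩ.
V_out = 6.19 × 9.507 / (1.80 + 9.507) = 6.19 × 9.507/11.31 = 5.20 V.

V_out ≈ 5.20 V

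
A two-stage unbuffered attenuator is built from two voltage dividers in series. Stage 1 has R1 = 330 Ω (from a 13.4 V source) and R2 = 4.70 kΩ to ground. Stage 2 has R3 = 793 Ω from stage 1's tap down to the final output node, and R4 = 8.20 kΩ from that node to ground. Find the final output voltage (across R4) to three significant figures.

V_out ≈ 11.0 V

Stage 2 presents R3+R4 = 8993 Ω as a load on stage 1's tap.
Stage 1's lower leg becomes R2‖(R3+R4) = 3087 Ω, so V_mid = 13.4 × 3087/3417 = 12.11 V.
Stage 2 is itself unloaded: V_out = V_mid × R4/(R3+R4) = 12.11 × 8200/8993 = 11.0 V.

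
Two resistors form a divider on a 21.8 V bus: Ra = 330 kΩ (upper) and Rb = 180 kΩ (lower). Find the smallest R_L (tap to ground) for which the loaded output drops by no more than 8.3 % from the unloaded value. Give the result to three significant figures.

R_L(min) ≈ 1.29 MΩ

Output resistance R_th = Ra‖Rb = (330 × 180)/510.0 = 116.5 kΩ.
The fractional drop is R_th/(R_th + R_L); requiring this ≤ 0.0830 gives R_L ≥ R_th(1/0.0830 − 1) = 116.5 × 11.05 = 1.29 MΩ.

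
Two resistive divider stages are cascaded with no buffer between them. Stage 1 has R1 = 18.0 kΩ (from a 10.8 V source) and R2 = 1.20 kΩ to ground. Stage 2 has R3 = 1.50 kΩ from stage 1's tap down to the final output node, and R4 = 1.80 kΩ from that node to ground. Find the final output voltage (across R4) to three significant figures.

V_out ≈ 0.275 V

Stage 2 presents R3+R4 = 3.300 kΩ as a load on stage 1's tap.
Stage 1's lower leg becomes R2‖(R3+R4) = 0.8800 kΩ, so V_mid = 10.8 × 0.8800/18.88 = 0.5034 V.
Stage 2 is itself unloaded: V_out = V_mid × R4/(R3+R4) = 0.5034 × 1.80/3.300 = 0.275 V.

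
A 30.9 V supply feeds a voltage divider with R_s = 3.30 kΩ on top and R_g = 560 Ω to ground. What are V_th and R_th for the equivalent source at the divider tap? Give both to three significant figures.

V_th is the open-circuit tap voltage: 30.9 × 560/(3300 + 560) = 4.48 V.
With the supply zeroed, R_s and R_g appear in parallel from the tap: R_th = R_s‖R_g = (3300 × 560)/3860 = 479 Ω.

V_th = 4.48 V, R_th = 479 Ω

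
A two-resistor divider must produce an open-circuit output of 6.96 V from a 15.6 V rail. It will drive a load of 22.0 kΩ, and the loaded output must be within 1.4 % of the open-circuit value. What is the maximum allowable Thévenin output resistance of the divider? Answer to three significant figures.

R_th ≤ 312 Ω

Loading drop = R_th/(R_th + R_L) ≤ 0.0140, so R_th ≤ R_L · ε/(1−ε) = 22.0 kΩ × 0.0140/0.9860 = 312 Ω.
(Any R1, R2 with R2/(R1+R2) = 0.446 and R1‖R2 ≤ 312 Ω will meet the spec.)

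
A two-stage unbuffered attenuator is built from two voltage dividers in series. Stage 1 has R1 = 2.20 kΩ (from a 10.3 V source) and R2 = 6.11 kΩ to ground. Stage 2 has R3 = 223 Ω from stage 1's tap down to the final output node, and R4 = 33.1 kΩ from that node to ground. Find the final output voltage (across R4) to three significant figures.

Stage 2 presents R3+R4 = 33320 Ω as a load on stage 1's tap.
Stage 1's lower leg becomes R2‖(R3+R4) = 5163 Ω, so V_mid = 10.3 × 5163/7363 = 7.223 V.
Stage 2 is itself unloaded: V_out = V_mid × R4/(R3+R4) = 7.223 × 33100/33320 = 7.17 V.

V_out ≈ 7.17 V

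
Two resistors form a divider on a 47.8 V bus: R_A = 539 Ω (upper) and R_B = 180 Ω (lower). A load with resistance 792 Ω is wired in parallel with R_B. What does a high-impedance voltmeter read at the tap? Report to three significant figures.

V_out ≈ 10.2 V

The load sits in parallel with R_B: R_B‖R_L = (180 × 792) / (180 + 792) = 146.7 Ω.
V_out = 47.8 × 146.7 / (539 + 146.7) = 47.8 × 146.7/685.7 = 10.2 V.
(Unloaded it would have been 12.0 V.)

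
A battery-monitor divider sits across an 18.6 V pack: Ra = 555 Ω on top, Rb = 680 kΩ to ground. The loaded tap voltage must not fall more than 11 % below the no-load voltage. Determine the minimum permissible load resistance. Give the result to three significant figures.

R_L(min) ≈ 4.49 kΩ

Output resistance R_th = Ra‖Rb = (555 × 680000)/680600 = 554.5 Ω.
The fractional drop is R_th/(R_th + R_L); requiring this ≤ 0.110 gives R_L ≥ R_th(1/0.110 − 1) = 554.5 × 8.091 = 4.49 kΩ.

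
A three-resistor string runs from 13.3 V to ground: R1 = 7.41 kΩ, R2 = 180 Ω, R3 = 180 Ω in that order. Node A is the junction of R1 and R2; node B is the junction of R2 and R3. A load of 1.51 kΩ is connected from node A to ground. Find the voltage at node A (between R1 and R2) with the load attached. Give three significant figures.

V ≈ 0.502 V

Below node A the series string R2+R3 = 360.0 Ω sits in parallel with the 1510 Ω load: 290.7 Ω.
V_A = 13.3 × 290.7/(7410 + 290.7) = 0.502 V.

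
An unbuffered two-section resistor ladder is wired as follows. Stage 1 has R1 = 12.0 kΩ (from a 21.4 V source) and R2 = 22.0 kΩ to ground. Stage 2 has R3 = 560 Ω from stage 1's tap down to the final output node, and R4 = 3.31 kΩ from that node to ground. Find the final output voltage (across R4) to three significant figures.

Stage 2 presents R3+R4 = 3870 Ω as a load on stage 1's tap.
Stage 1's lower leg becomes R2‖(R3+R4) = 3291 Ω, so V_mid = 21.4 × 3291/15290 = 4.606 V.
Stage 2 is itself unloaded: V_out = V_mid × R4/(R3+R4) = 4.606 × 3310/3870 = 3.94 V.

V_out ≈ 3.94 V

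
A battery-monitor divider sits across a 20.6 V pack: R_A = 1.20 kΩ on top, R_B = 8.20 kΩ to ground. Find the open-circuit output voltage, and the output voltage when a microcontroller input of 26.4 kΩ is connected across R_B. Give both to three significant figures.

Open-circuit: V = 20.6 × 8.20/(1.20 + 8.20) = 18.0 V.
With the load, R_B becomes R_B‖R_L = 6.257 kΩ, so V = 20.6 × 6.257/7.457 = 17.3 V.

Unloaded: 18.0 V; loaded: 17.3 V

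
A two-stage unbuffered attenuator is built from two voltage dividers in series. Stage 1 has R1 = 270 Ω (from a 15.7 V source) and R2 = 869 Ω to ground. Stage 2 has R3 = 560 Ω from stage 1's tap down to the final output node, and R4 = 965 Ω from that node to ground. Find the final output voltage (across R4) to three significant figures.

V_out ≈ 6.68 V

Stage 2 presents R3+R4 = 1525 Ω as a load on stage 1's tap.
Stage 1's lower leg becomes R2‖(R3+R4) = 553.6 Ω, so V_mid = 15.7 × 553.6/823.6 = 10.55 V.
Stage 2 is itself unloaded: V_out = V_mid × R4/(R3+R4) = 10.55 × 965/1525 = 6.68 V.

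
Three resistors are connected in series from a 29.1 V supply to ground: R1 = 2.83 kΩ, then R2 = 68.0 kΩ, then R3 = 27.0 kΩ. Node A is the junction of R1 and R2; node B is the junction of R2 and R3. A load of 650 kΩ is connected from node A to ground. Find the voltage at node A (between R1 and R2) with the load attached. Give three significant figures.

Below node A the series string R2+R3 = 95.00 kΩ sits in parallel with the 650 kΩ load: 82.89 kΩ.
V_A = 29.1 × 82.89/(2.83 + 82.89) = 28.1 V.

V ≈ 28.1 V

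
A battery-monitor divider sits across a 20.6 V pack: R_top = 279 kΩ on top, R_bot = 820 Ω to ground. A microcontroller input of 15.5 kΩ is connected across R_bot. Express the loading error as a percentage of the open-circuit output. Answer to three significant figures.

The divider's output (Thévenin) resistance is R_top‖R_bot = 817.6 Ω.
Fractional drop under load = R_th/(R_th + R_L) = 817.6 / (817.6 + 15500) = 0.05011.
So the output falls by 5.01 %.

5.01 %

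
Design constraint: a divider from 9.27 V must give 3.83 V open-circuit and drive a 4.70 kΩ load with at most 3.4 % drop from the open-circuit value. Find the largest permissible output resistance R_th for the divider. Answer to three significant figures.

R_th ≤ 165 Ω

Loading drop = R_th/(R_th + R_L) ≤ 0.0340, so R_th ≤ R_L · ε/(1−ε) = 4.70 kΩ × 0.0340/0.9660 = 165 Ω.
(Any R1, R2 with R2/(R1+R2) = 0.413 and R1‖R2 ≤ 165 Ω will meet the spec.)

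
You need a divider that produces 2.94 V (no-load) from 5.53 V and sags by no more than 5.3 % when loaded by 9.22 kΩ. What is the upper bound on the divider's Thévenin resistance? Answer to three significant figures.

Loading drop = R_th/(R_th + R_L) ≤ 0.0530, so R_th ≤ R_L · ε/(1−ε) = 9.22 kΩ × 0.0530/0.9470 = 516 Ω.

R_th ≤ 516 Ω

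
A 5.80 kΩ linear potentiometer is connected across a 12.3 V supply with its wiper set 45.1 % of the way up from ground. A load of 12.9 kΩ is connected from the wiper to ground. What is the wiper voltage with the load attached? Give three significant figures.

The wiper splits the pot into (1−α)R = 3.184 kΩ above and αR = 2.616 kΩ below.
Lower section ‖ load = 2.175 kΩ.
V_wiper = 12.3 × 2.175/(3.184 + 2.175) = 4.99 V.

V ≈ 4.99 V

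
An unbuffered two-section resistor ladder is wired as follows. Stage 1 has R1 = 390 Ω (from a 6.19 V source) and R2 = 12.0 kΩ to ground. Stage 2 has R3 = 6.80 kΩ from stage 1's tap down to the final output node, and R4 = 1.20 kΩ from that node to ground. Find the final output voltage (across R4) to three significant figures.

Stage 2 presents R3+R4 = 8000 Ω as a load on stage 1's tap.
Stage 1's lower leg becomes R2‖(R3+R4) = 4800 Ω, so V_mid = 6.19 × 4800/5190 = 5.725 V.
Stage 2 is itself unloaded: V_out = V_mid × R4/(R3+R4) = 5.725 × 1200/8000 = 0.859 V.

V_out ≈ 0.859 V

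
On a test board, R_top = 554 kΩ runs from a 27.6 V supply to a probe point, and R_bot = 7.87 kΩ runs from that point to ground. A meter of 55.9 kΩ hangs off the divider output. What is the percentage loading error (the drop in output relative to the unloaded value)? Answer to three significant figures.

12.2 %

Unloaded V = 27.6 × 7.87/561.9 = 0.38659 V.
Loaded: R_bot‖R_L = 6.899 kΩ, giving V = 27.6 × 6.899/560.9 = 0.33946 V.
Drop = (0.38659 − 0.33946) / 0.38659 = 12.2 %.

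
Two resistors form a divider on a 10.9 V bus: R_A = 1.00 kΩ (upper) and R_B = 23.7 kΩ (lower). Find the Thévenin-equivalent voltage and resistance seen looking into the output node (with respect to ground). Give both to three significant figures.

V_th = 10.5 V, R_th = 960 Ω

V_th is the open-circuit tap voltage: 10.9 × 23.7/(1.00 + 23.7) = 10.5 V.
With the supply zeroed, R_A and R_B appear in parallel from the tap: R_th = R_A‖R_B = (1.00 × 23.7)/24.70 = 960 Ω.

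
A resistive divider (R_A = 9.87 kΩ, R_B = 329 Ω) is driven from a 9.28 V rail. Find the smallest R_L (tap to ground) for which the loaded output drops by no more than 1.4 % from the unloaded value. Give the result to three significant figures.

Output resistance R_th = R_A‖R_B = (9870 × 329)/10200 = 318.4 Ω.
The fractional drop is R_th/(R_th + R_L); requiring this ≤ 0.0140 gives R_L ≥ R_th(1/0.0140 − 1) = 318.4 × 70.43 = 22.4 kΩ.

R_L(min) ≈ 22.4 kΩ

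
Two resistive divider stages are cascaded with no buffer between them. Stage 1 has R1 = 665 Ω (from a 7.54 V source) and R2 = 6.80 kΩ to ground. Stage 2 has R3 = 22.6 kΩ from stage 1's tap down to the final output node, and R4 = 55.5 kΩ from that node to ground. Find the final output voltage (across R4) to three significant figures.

V_out ≈ 4.84 V

Stage 2 presents R3+R4 = 78100 Ω as a load on stage 1's tap.
Stage 1's lower leg becomes R2‖(R3+R4) = 6255 Ω, so V_mid = 7.54 × 6255/6920 = 6.815 V.
Stage 2 is itself unloaded: V_out = V_mid × R4/(R3+R4) = 6.815 × 55500/78100 = 4.84 V.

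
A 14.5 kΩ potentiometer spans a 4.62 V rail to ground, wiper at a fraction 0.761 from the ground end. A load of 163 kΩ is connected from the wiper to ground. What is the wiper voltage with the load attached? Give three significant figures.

The wiper splits the pot into (1−α)R = 3.466 kΩ above and αR = 11.03 kΩ below.
Lower section ‖ load = 10.33 kΩ.
V_wiper = 4.62 × 10.33/(3.466 + 10.33) = 3.46 V.

V ≈ 3.46 V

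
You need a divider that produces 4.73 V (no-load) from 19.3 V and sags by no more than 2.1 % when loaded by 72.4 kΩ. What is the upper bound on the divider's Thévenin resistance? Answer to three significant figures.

Loading drop = R_th/(R_th + R_L) ≤ 0.0210, so R_th ≤ R_L · ε/(1−ε) = 72.4 kΩ × 0.0210/0.9790 = 1.55 kΩ.

R_th ≤ 1.55 kΩ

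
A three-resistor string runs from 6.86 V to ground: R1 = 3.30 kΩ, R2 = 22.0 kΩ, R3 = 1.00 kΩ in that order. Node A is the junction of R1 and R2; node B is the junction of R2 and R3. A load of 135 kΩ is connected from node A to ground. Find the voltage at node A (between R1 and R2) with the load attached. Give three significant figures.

Below node A the series string R2+R3 = 23.00 kΩ sits in parallel with the 135 kΩ load: 19.65 kΩ.
V_A = 6.86 × 19.65/(3.30 + 19.65) = 5.87 V.

V ≈ 5.87 V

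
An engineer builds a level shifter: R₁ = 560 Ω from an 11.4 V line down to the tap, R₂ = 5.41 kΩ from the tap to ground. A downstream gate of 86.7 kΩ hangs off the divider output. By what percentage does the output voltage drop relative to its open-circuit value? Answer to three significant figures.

The divider's output (Thévenin) resistance is R₁‖R₂ = 507.5 Ω.
Fractional drop under load = R_th/(R_th + R_L) = 507.5 / (507.5 + 86700) = 0.005819.
So the output falls by 0.582 %.

0.582 %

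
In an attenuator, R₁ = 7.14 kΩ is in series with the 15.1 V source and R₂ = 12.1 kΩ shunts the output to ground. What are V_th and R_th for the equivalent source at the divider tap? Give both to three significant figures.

V_th is the open-circuit tap voltage: 15.1 × 12.1/(7.14 + 12.1) = 9.50 V.
With the supply zeroed, R₁ and R₂ appear in parallel from the tap: R_th = R₁‖R₂ = (7.14 × 12.1)/19.24 = 4.49 kΩ.

V_th = 9.50 V, R_th = 4.49 kΩ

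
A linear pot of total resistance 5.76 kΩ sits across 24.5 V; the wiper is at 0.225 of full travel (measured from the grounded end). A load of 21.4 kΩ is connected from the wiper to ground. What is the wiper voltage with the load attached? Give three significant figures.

V ≈ 5.27 V

The wiper splits the pot into (1−α)R = 4.464 kΩ above and αR = 1.296 kΩ below.
Lower section ‖ load = 1.222 kΩ.
V_wiper = 24.5 × 1.222/(4.464 + 1.222) = 5.27 V.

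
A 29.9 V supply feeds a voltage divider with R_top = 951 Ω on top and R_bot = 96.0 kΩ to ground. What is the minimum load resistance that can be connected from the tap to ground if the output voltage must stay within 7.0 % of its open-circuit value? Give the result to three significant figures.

Output resistance R_th = R_top‖R_bot = (951 × 96000)/96950 = 941.7 Ω.
The fractional drop is R_th/(R_th + R_L); requiring this ≤ 0.0700 gives R_L ≥ R_th(1/0.0700 − 1) = 941.7 × 13.29 = 12.5 kΩ.

R_L(min) ≈ 12.5 kΩ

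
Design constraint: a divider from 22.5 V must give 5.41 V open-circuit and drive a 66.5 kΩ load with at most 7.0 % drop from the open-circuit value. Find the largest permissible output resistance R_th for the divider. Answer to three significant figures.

R_th ≤ 5.01 kΩ

Loading drop = R_th/(R_th + R_L) ≤ 0.0700, so R_th ≤ R_L · ε/(1−ε) = 66.5 kΩ × 0.0700/0.9300 = 5.01 kΩ.
(Any R1, R2 with R2/(R1+R2) = 0.240 and R1‖R2 ≤ 5.01 kΩ will meet the spec.)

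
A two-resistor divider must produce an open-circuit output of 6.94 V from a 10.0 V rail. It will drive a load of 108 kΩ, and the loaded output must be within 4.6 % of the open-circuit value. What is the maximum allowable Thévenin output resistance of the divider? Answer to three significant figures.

Loading drop = R_th/(R_th + R_L) ≤ 0.0460, so R_th ≤ R_L · ε/(1−ε) = 108 kΩ × 0.0460/0.9540 = 5.21 kΩ.

R_th ≤ 5.21 kΩ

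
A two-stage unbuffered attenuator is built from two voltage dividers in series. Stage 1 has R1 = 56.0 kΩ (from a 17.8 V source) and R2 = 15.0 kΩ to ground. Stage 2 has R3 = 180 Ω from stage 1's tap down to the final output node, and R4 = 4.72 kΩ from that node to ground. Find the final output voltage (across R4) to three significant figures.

V_out ≈ 1.06 V

Stage 2 presents R3+R4 = 4900 Ω as a load on stage 1's tap.
Stage 1's lower leg becomes R2‖(R3+R4) = 3693 Ω, so V_mid = 17.8 × 3693/59690 = 1.101 V.
Stage 2 is itself unloaded: V_out = V_mid × R4/(R3+R4) = 1.101 × 4720/4900 = 1.06 V.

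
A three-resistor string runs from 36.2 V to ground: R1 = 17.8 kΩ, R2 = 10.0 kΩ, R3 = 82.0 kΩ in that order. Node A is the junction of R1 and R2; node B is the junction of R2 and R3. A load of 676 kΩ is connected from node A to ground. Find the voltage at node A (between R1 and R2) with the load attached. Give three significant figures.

V ≈ 29.7 V

Below node A the series string R2+R3 = 92.00 kΩ sits in parallel with the 676 kΩ load: 80.98 kΩ.
V_A = 36.2 × 80.98/(17.8 + 80.98) = 29.7 V.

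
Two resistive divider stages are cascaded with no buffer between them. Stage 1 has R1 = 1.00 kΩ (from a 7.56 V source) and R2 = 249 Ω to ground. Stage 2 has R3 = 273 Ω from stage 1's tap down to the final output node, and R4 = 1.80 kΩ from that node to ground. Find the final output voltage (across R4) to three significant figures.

Stage 2 presents R3+R4 = 2073 Ω as a load on stage 1's tap.
Stage 1's lower leg becomes R2‖(R3+R4) = 222.3 Ω, so V_mid = 7.56 × 222.3/1222 = 1.375 V.
Stage 2 is itself unloaded: V_out = V_mid × R4/(R3+R4) = 1.375 × 1800/2073 = 1.19 V.

V_out ≈ 1.19 V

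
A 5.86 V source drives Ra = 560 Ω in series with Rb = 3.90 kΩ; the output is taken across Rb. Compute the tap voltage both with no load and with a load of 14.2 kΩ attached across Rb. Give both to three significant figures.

Unloaded: 5.12 V; loaded: 4.95 V

Open-circuit: V = 5.86 × 3900/(560 + 3900) = 5.12 V.
With the load, Rb becomes Rb‖R_L = 3060 Ω, so V = 5.86 × 3060/3620 = 4.95 V.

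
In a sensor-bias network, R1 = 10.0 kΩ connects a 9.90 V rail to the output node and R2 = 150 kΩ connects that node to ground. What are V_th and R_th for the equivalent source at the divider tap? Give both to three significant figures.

V_th is the open-circuit tap voltage: 9.90 × 150/(10.0 + 150) = 9.28 V.
With the supply zeroed, R1 and R2 appear in parallel from the tap: R_th = R1‖R2 = (10.0 × 150)/160.0 = 9.38 kΩ.

V_th = 9.28 V, R_th = 9.38 kΩ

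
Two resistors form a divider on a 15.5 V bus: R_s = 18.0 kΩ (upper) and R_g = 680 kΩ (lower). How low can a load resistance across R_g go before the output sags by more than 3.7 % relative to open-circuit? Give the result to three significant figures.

Output resistance R_th = R_s‖R_g = (18.0 × 680)/698.0 = 17.54 kΩ.
The fractional drop is R_th/(R_th + R_L); requiring this ≤ 0.0370 gives R_L ≥ R_th(1/0.0370 − 1) = 17.54 × 26.03 = 456 kΩ.

R_L(min) ≈ 456 kΩ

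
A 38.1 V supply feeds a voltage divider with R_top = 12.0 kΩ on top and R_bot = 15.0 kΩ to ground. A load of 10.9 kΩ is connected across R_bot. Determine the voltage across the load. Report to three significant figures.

V_out ≈ 13.1 V

The load sits in parallel with R_bot: R_bot‖R_L = (15.0 × 10.9) / (15.0 + 10.9) = 6.313 kΩ.
V_out = 38.1 × 6.313 / (12.0 + 6.313) = 38.1 × 6.313/18.31 = 13.1 V.
(Unloaded it would have been 21.2 V.)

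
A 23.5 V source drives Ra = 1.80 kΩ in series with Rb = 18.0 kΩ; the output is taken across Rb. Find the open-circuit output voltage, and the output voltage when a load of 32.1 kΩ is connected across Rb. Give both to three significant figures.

Open-circuit: V = 23.5 × 18.0/(1.80 + 18.0) = 21.4 V.
With the load, Rb becomes Rb‖R_L = 11.53 kΩ, so V = 23.5 × 11.53/13.33 = 20.3 V.

Unloaded: 21.4 V; loaded: 20.3 V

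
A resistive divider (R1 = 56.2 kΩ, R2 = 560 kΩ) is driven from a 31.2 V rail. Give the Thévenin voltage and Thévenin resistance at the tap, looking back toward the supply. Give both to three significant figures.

V_th = 28.4 V, R_th = 51.1 kΩ

V_th is the open-circuit tap voltage: 31.2 × 560/(56.2 + 560) = 28.4 V.
With the supply zeroed, R1 and R2 appear in parallel from the tap: R_th = R1‖R2 = (56.2 × 560)/616.2 = 51.1 kΩ.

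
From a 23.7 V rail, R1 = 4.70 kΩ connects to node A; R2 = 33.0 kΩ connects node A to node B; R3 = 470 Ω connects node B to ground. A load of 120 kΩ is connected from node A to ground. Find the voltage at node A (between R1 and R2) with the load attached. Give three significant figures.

Below node A the series string R2+R3 = 33470 Ω sits in parallel with the 120000 Ω load: 26170 Ω.
V_A = 23.7 × 26170/(4700 + 26170) = 20.1 V.

V ≈ 20.1 V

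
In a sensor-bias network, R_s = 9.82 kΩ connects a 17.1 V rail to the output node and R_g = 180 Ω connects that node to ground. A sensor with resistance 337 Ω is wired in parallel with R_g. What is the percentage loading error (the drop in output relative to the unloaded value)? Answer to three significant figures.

34.4 %

Unloaded V = 17.1 × 180/10000 = 0.3078 V.
Loaded: R_g‖R_L = 117.3 Ω, giving V = 17.1 × 117.3/9937 = 0.2019 V.
Drop = (0.3078 − 0.2019) / 0.3078 = 34.4 %.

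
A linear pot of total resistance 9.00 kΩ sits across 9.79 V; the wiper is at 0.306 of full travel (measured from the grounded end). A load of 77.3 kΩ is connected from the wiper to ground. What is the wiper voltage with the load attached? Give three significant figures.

V ≈ 2.92 V

The wiper splits the pot into (1−α)R = 6.246 kΩ above and αR = 2.754 kΩ below.
Lower section ‖ load = 2.659 kΩ.
V_wiper = 9.79 × 2.659/(6.246 + 2.659) = 2.92 V.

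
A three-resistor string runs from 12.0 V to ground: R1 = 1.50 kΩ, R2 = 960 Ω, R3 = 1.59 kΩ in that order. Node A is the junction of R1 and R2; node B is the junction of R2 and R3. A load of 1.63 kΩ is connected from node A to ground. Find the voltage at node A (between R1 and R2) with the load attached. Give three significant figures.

Below node A the series string R2+R3 = 2550 Ω sits in parallel with the 1630 Ω load: 994.4 Ω.
V_A = 12.0 × 994.4/(1500 + 994.4) = 4.78 V.

V ≈ 4.78 V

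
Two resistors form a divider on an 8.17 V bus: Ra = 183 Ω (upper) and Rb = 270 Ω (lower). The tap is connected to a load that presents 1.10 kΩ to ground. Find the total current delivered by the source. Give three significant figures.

I ≈ 20.4 mA

Rb‖R_L = 216.8 Ω, so the source sees Ra + Rb‖R_L = 399.8 Ω.
I = 8.17 V / 399.8 Ω = 20.4 mA.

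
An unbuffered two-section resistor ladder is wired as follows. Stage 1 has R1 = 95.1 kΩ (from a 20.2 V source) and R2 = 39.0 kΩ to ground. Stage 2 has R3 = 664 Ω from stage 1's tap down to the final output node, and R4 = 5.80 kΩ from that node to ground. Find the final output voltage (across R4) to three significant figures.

V_out ≈ 0.999 V

Stage 2 presents R3+R4 = 6464 Ω as a load on stage 1's tap.
Stage 1's lower leg becomes R2‖(R3+R4) = 5545 Ω, so V_mid = 20.2 × 5545/100600 = 1.113 V.
Stage 2 is itself unloaded: V_out = V_mid × R4/(R3+R4) = 1.113 × 5800/6464 = 0.999 V.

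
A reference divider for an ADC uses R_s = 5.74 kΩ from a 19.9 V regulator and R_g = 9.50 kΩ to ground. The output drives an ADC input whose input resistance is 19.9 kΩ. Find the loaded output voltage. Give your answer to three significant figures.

V_out ≈ 10.5 V

The load sits in parallel with R_g: R_g‖R_L = (9.50 × 19.9) / (9.50 + 19.9) = 6.430 kΩ.
V_out = 19.9 × 6.430 / (5.74 + 6.430) = 19.9 × 6.430/12.17 = 10.5 V.
(Unloaded it would have been 12.4 V.)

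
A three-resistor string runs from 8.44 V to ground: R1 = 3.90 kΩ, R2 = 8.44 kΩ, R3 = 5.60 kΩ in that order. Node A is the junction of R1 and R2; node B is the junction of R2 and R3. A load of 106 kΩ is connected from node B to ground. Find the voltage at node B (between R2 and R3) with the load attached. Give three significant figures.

V ≈ 2.54 V

At node B, R3 is in parallel with the load: R3‖R_L = 5.319 kΩ.
Below node A the resistance is R2 + (R3‖R_L) = 13.76 kΩ, so V_A = 8.44 × 13.76/17.66 = 6.576 V.
Then V_B = V_A × (R3‖R_L)/(R2 + R3‖R_L) = 6.576 × 5.319/13.76 = 2.54 V.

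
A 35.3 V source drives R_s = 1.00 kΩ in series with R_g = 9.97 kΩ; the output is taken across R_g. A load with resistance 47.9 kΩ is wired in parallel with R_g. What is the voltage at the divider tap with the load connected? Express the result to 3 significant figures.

V_out ≈ 31.5 V

The load sits in parallel with R_g: R_g‖R_L = (9.97 × 47.9) / (9.97 + 47.9) = 8.252 kΩ.
V_out = 35.3 × 8.252 / (1.00 + 8.252) = 35.3 × 8.252/9.252 = 31.5 V.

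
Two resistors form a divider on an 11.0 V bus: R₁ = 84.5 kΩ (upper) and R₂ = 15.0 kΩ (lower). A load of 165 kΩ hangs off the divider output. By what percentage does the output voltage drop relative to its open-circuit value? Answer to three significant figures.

7.17 %

The divider's output (Thévenin) resistance is R₁‖R₂ = 12.74 kΩ.
Fractional drop under load = R_th/(R_th + R_L) = 12.74 / (12.74 + 165) = 0.07167.
So the output falls by 7.17 %.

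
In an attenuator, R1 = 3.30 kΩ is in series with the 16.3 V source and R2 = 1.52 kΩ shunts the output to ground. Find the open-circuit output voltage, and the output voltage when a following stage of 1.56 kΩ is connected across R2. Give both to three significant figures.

Unloaded: 5.14 V; loaded: 3.08 V

Open-circuit: V = 16.3 × 1.52/(3.30 + 1.52) = 5.14 V.
With the load, R2 becomes R2‖R_L = 0.7699 kΩ, so V = 16.3 × 0.7699/4.070 = 3.08 V.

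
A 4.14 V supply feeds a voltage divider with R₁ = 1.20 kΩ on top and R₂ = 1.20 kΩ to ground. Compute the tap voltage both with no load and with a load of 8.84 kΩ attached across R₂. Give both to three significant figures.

Open-circuit: V = 4.14 × 1.20/(1.20 + 1.20) = 2.07 V.
With the load, R₂ becomes R₂‖R_L = 1.057 kΩ, so V = 4.14 × 1.057/2.257 = 1.94 V.

Unloaded: 2.07 V; loaded: 1.94 V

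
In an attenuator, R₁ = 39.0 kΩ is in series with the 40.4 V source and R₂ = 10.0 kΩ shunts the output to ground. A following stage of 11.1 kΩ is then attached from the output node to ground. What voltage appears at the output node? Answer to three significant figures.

V_out ≈ 4.80 V

The load sits in parallel with R₂: R₂‖R_L = (10.0 × 11.1) / (10.0 + 11.1) = 5.261 kΩ.
V_out = 40.4 × 5.261 / (39.0 + 5.261) = 40.4 × 5.261/44.26 = 4.80 V.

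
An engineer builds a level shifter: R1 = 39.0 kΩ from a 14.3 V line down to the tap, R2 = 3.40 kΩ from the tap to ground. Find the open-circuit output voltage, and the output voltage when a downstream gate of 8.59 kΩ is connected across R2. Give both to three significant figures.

Unloaded: 1.15 V; loaded: 0.841 V

Open-circuit: V = 14.3 × 3.40/(39.0 + 3.40) = 1.15 V.
With the load, R2 becomes R2‖R_L = 2.436 kΩ, so V = 14.3 × 2.436/41.44 = 0.841 V.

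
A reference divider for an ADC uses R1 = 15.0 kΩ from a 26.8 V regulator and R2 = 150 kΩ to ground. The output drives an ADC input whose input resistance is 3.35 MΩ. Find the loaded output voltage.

V_out ≈ 24.3 V

The load sits in parallel with R2: R2‖R_L = (150 × 3350) / (150 + 3350) = 143.6 kΩ.
V_out = 26.8 × 143.6 / (15.0 + 143.6) = 26.8 × 143.6/158.6 = 24.3 V.
(Unloaded it would have been 24.4 V.)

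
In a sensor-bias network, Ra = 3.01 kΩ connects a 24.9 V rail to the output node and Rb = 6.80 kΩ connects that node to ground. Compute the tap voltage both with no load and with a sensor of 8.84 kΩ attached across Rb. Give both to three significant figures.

Open-circuit: V = 24.9 × 6.80/(3.01 + 6.80) = 17.3 V.
With the load, Rb becomes Rb‖R_L = 3.843 kΩ, so V = 24.9 × 3.843/6.853 = 14.0 V.

Unloaded: 17.3 V; loaded: 14.0 V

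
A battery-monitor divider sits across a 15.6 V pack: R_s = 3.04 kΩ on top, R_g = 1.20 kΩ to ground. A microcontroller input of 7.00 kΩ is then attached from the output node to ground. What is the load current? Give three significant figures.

R_g‖R_L = 1.024 kΩ; V_out = 15.6 × 1.024/4.064 = 3.932 V.
I_L = V_out / R_L = 3.932 / 7.00 kΩ = 0.562 mA.

I_L ≈ 0.562 mA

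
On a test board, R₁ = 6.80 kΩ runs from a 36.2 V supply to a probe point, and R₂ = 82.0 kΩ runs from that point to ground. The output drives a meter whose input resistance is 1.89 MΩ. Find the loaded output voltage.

The load sits in parallel with R₂: R₂‖R_L = (82.0 × 1890) / (82.0 + 1890) = 78.59 kΩ.
V_out = 36.2 × 78.59 / (6.80 + 78.59) = 36.2 × 78.59/85.39 = 33.3 V.
(Unloaded it would have been 33.4 V.)

V_out ≈ 33.3 V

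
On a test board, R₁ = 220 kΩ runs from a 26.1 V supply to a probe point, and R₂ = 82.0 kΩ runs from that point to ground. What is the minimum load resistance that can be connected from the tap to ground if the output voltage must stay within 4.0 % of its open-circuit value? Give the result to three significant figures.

Output resistance R_th = R₁‖R₂ = (220 × 82.0)/302.0 = 59.74 kΩ.
The fractional drop is R_th/(R_th + R_L); requiring this ≤ 0.0400 gives R_L ≥ R_th(1/0.0400 − 1) = 59.74 × 24.00 = 1.43 MΩ.

R_L(min) ≈ 1.43 MΩ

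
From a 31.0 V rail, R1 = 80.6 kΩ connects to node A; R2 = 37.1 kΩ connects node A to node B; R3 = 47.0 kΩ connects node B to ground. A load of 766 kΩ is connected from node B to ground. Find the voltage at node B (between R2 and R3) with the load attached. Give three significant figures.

V ≈ 8.47 V

At node B, R3 is in parallel with the load: R3‖R_L = 44.28 kΩ.
Below node A the resistance is R2 + (R3‖R_L) = 81.38 kΩ, so V_A = 31.0 × 81.38/162.0 = 15.57 V.
Then V_B = V_A × (R3‖R_L)/(R2 + R3‖R_L) = 15.57 × 44.28/81.38 = 8.47 V.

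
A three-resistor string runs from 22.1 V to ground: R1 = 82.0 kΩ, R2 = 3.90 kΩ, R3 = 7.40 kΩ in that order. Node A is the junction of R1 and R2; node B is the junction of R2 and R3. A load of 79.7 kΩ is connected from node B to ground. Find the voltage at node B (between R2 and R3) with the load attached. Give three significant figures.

V ≈ 1.61 V

At node B, R3 is in parallel with the load: R3‖R_L = 6.771 kΩ.
Below node A the resistance is R2 + (R3‖R_L) = 10.67 kΩ, so V_A = 22.1 × 10.67/92.67 = 2.545 V.
Then V_B = V_A × (R3‖R_L)/(R2 + R3‖R_L) = 2.545 × 6.771/10.67 = 1.61 V.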